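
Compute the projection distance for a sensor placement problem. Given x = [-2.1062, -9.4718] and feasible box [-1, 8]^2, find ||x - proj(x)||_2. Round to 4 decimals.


Project each component onto [-1, 8].
clip(-2.1062) = -1.0, clip(-9.4718) = -1.0
Projection = [-1.0, -1.0]
Squared diffs: [1.2237, 71.7714]
Distance = sqrt(72.9951) = 8.5437


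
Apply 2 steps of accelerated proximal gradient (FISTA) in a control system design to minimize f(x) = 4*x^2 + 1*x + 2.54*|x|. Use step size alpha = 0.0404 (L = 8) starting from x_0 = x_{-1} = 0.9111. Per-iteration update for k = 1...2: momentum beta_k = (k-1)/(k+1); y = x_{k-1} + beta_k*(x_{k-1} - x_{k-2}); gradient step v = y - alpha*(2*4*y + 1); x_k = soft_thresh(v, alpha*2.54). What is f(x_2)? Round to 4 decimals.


FISTA on f(x) = 4*x^2 + 1*x + 2.54*|x|
L = 8, alpha = 0.0404
Iteration 1: beta = 0.0, y = 0.9111 + 0.0*(0.9111 - 0.9111) = 0.9111
  grad(y) = 8.2888, v = y - alpha*grad = 0.5762
  prox(v) = soft_thresh(0.5762, 0.1026) = 0.4736
Iteration 2: beta = 0.3333, y = 0.4736 + 0.3333*(0.4736 - 0.9111) = 0.3278
  grad(y) = 3.6223, v = y - alpha*grad = 0.1814
  prox(v) = soft_thresh(0.1814, 0.1026) = 0.0788
f(x_2) = 4*0.0788^2 + 1*0.0788 + 2.54*|0.0788| = 0.3039


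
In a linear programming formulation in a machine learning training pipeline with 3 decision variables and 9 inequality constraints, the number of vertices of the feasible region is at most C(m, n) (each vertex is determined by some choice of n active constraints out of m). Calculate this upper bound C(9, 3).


Each vertex corresponds to some choice of n active constraints out of m, so the number of vertices is at most C(m, n) = m! / (n!(m-n)!).
m = 9, n = 3
Numerator: 9 * 8 * 7
Denominator: 3! = 6
C(9, 3) = 84


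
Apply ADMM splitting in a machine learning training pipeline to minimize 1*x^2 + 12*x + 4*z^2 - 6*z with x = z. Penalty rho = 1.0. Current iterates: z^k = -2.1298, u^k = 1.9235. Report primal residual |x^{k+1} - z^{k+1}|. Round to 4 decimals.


ADMM iteration with rho = 1.0, z^k = -2.1298, u^k = 1.9235
Step 1: x-update.
Minimize 1*x^2 + 12*x + (1.0/2)*(x + 2.1298 + 1.9235)^2
FOC: (2*1 + 1.0)*x = -12 + 1.0*(-2.1298 - 1.9235)
x^{k+1} = -5.3511
Step 2: z-update.
Minimize 4*z^2 - 6*z + (1.0/2)*(-5.3511 - z + 1.9235)^2
FOC: (2*4 + 1.0)*z = 6 + 1.0*(-5.3511 + 1.9235)
z^{k+1} = 0.2858
Step 3: u-update.
u^{k+1} = 1.9235 - 5.3511 - 0.2858 = -3.7134
Step 4: Primal residual = |-5.3511 - 0.2858| = 5.6369


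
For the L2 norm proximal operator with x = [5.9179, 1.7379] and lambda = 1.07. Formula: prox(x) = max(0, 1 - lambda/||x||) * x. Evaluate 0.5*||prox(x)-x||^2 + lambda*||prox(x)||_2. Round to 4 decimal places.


Step 1: Compute ||x||.
||x|| = 6.1678
Step 2: Compute scaling factor.
scale = max(0, 1 - 1.07/6.1678) = 0.8265
Step 3: prox(x) = [4.8913, 1.4364]
||prox(x)|| = 5.0978
Step 4: Proximal objective.
0.5*||prox-x||^2 = 0.5725
lambda*||prox|| = 5.4546
Total = 6.0271


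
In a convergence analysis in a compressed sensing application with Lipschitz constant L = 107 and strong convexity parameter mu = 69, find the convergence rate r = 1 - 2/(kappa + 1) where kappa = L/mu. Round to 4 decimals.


Step 1: Compute the condition number.
kappa = L/mu = 107/69 = 1.5507
Step 2: Compute the convergence rate.
r = 1 - 2/(kappa + 1) = 1 - 2*mu/(L + mu) = (L - mu)/(L + mu) = 38/176 = 0.2159


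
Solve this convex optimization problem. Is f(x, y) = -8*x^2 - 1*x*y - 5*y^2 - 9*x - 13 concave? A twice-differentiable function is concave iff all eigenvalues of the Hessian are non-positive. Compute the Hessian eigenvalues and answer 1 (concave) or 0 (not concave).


The Hessian of f(x,y) = -8*x^2 - 1*x*y - 5*y^2 - 9*x - 13 is:
H = [[-16, -1], [-1, -10]]
Trace = -16 - 10 = -26
Determinant = -16*-10 - (-1)^2 = 159
Discriminant = (-26)^2 - 4*159 = 40.0
Eigenvalues: lambda_1 = -16.1623, lambda_2 = -9.8377
The function is concave.

1


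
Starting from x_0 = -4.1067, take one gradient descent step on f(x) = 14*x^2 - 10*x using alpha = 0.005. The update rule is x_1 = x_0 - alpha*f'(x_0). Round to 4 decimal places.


We compute the gradient at x_0 and apply the update.
f'(x) = 28*x - 10
f'(-4.1067) = 28*-4.1067 - 10 = -124.9876
x_1 = -4.1067 - 0.005*-124.9876 = -3.4818


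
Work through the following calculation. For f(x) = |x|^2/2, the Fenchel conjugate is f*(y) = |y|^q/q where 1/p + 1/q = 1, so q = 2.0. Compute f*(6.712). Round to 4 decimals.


The conjugate exponent q satisfies 1/p + 1/q = 1.
p = 2, so q = 2/(2 - 1) = 2.0
|y|^q = 6.712^2.0 = 45.0509
f*(6.712) = 45.0509 / 2.0 = 22.5255


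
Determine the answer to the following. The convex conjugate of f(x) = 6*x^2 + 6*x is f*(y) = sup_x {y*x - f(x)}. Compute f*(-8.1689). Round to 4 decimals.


f*(y) = sup_x {y*x - a*x^2 - b*x} = sup_x {(y-b)*x - a*x^2}
FOC: (y - b) - 2a*x = 0 => x* = (y - b)/(2a)
x* = (-8.1689 - 6)/(2*6) = -1.1807
f*(-8.1689) = (y-b)^2/(4a) = (-8.1689 - 6)^2/(4*6)
= 200.7577/24 = 8.3649


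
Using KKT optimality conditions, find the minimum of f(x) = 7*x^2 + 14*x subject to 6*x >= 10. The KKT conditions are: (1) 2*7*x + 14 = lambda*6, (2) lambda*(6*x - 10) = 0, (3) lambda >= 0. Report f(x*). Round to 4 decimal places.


Step 1: Try lambda = 0 (constraint inactive).
x_unc = -14/(2*7) = -1.0
Check: 6*-1.0 = -6.0 < 10 -- violated!
Step 2: Constraint must be active: 6*x = 10
x* = 10/6 = 5/3 = 1.6667 (rounded; the exact value 5/3 is used below)
lambda = (2*7*(5/3) + 14)/6 = 6.2222
Step 3: Compute optimal value.
f(x*) = 7*(5/3)^2 + 14*(5/3) = 42.7778


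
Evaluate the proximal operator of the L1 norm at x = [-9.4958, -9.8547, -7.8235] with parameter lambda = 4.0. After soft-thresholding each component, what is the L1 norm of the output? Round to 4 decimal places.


Soft-thresholding with lambda = 4.0:
prox(-9.4958) = sign(-9.4958)*max(|-9.4958| - 4.0, 0) = -5.4958
prox(-9.8547) = sign(-9.8547)*max(|-9.8547| - 4.0, 0) = -5.8547
prox(-7.8235) = sign(-7.8235)*max(|-7.8235| - 4.0, 0) = -3.8235
prox(x) = [-5.4958, -5.8547, -3.8235]
||prox(x)||_1 = 5.4958 + 5.8547 + 3.8235 = 15.174


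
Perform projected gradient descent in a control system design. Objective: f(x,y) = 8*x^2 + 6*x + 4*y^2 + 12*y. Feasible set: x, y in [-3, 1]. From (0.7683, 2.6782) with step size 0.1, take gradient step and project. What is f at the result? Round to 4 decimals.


Step 1: Compute gradient at (0.7683, 2.6782).
grad_x = 2*8*0.7683 + 6 = 18.2928
grad_y = 2*4*2.6782 + 12 = 33.4256
Step 2: Gradient step.
x_raw = 0.7683 - 0.1*18.2928 = -1.061
y_raw = 2.6782 - 0.1*33.4256 = -0.6644
Step 3: Project onto [-3, 1].
x_proj = clip(-1.061) = -1.061
y_proj = clip(-0.6644) = -0.6644
Step 4: Evaluate f.
f(-1.061, -0.6644) = -3.5673


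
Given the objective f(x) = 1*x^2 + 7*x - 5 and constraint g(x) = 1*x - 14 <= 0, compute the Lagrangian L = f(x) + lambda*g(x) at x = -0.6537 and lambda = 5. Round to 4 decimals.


Step 1: Evaluate f(x).
f(-0.6537) = 1*(-0.6537)^2 + 7*(-0.6537) - 5 = -9.1486
Step 2: Evaluate g(x).
g(-0.6537) = 1*-0.6537 - 14 = -14.6537
Step 3: Compute Lagrangian.
L = -9.1486 + 5*-14.6537 = -82.4171


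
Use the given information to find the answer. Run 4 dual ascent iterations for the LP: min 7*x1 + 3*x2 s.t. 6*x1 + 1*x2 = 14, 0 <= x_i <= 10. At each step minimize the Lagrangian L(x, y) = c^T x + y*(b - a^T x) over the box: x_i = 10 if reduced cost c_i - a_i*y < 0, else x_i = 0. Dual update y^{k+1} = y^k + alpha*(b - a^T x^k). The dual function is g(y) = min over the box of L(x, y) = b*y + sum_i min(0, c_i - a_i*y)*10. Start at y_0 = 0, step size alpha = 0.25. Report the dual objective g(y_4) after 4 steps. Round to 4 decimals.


Dual ascent for LP: min 7*x1 + 3*x2, 6*x1 + 1*x2 = 14, 0 <= x_i <= 10
Step 1: y^k = 0.0, reduced costs: (7.0, 3.0)
  x^k = (0.0, 0.0), subgradient = b - a^T x = 14.0
  y^{k+1} = 0.0 + 0.25*14.0 = 3.5
Step 2: y^k = 3.5, reduced costs: (-14.0, -0.5)
  x^k = (10.0, 10.0), subgradient = b - a^T x = -56.0
  y^{k+1} = 3.5 + 0.25*-56.0 = -10.5
Step 3: y^k = -10.5, reduced costs: (70.0, 13.5)
  x^k = (0.0, 0.0), subgradient = b - a^T x = 14.0
  y^{k+1} = -10.5 + 0.25*14.0 = -7.0
Step 4: y^k = -7.0, reduced costs: (49.0, 10.0)
  x^k = (0.0, 0.0), subgradient = b - a^T x = 14.0
  y^{k+1} = -7.0 + 0.25*14.0 = -3.5
Dual objective at y_4 = -3.5: reduced costs (28.0, 6.5), box minimizer x = (0.0, 0.0)
g(y_4) = b*y + (c1 - a1*y)*x1 + (c2 - a2*y)*x2 = 14*(-3.5) + 28.0*0.0 + 6.5*0.0 = -49.0 + 0.0 + 0.0 = -49.0


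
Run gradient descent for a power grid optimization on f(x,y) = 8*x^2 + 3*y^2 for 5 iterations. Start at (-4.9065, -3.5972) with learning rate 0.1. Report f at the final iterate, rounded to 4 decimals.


Gradient descent on f(x,y) = 8*x^2 + 3*y^2.
Starting point: (-4.9065, -3.5972), alpha = 0.1
Step 1: grad_x = 2*8*-4.9065 = -78.504, grad_y = 2*3*-3.5972 = -21.5832
  x_1 = -4.9065 - 0.1*-78.504 = 2.9439
  y_1 = -3.5972 - 0.1*-21.5832 = -1.4389
Step 2: grad_x = 2*8*2.9439 = 47.1024, grad_y = 2*3*-1.4389 = -8.6333
  x_2 = 2.9439 - 0.1*47.1024 = -1.7663
  y_2 = -1.4389 - 0.1*-8.6333 = -0.5756
Step 3: grad_x = 2*8*-1.7663 = -28.2614, grad_y = 2*3*-0.5756 = -3.4533
  x_3 = -1.7663 - 0.1*-28.2614 = 1.0598
  y_3 = -0.5756 - 0.1*-3.4533 = -0.2302
Step 4: grad_x = 2*8*1.0598 = 16.9569, grad_y = 2*3*-0.2302 = -1.3813
  x_4 = 1.0598 - 0.1*16.9569 = -0.6359
  y_4 = -0.2302 - 0.1*-1.3813 = -0.0921
Step 5: grad_x = 2*8*-0.6359 = -10.1741, grad_y = 2*3*-0.0921 = -0.5525
  x_5 = -0.6359 - 0.1*-10.1741 = 0.3815
  y_5 = -0.0921 - 0.1*-0.5525 = -0.0368
f(0.3815, -0.0368) = 8*0.3815^2 + 3*(-0.0368)^2 = 1.1686


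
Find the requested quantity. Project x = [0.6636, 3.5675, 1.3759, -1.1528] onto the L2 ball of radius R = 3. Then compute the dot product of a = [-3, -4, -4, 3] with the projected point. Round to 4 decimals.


Step 1: Compute ||x|| (intermediates to 6 decimals).
||x|| = sqrt(0.6636^2 + 3.5675^2 + 1.3759^2 + (-1.1528)^2) = 4.048391
Step 2: Project.
Since ||x|| > R, scale = R/||x|| = 3/4.048391 = 0.741035, proj(x) = scale * x
proj(x) = [0.491751, 2.643642, 1.01959, -0.854265]
Step 3: Dot product.
a^T * proj(x) = -3*0.491751 - 4*2.643642 - 4*1.01959 + 3*(-0.854265) = -18.691


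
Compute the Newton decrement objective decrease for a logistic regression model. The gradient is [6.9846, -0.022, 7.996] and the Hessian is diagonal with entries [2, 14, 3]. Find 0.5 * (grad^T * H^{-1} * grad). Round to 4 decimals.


Step 1: H is diagonal, so H^(-1) * g = [3.4923, -0.0016, 2.6653].
Step 2: g^T H^(-1) g = sum_i g_i^2 / H_ii
  = (6.9846)^2/2 + (-0.022)^2/14 + (7.996)^2/3
  = 24.3923 + 0.0 + 21.312 = 45.7044
Step 3: Objective decrease = 0.5 * g^T H^(-1) g = 22.8522


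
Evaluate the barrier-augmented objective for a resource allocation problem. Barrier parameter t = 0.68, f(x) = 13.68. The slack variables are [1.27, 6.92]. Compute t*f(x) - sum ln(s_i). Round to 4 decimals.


Step 1: Compute log-barrier.
ln values: [0.239, 1.9344]
phi = -(0.239 + 1.9344) = -2.1734
Step 2: Compute augmented objective.
t*f(x) = 0.68*13.68 = 9.3024
Total = 9.3024 - 2.1734 = 7.129


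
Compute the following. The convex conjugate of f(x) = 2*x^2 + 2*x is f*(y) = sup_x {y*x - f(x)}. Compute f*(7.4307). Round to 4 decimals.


f*(y) = sup_x {y*x - a*x^2 - b*x} = sup_x {(y-b)*x - a*x^2}
FOC: (y - b) - 2a*x = 0 => x* = (y - b)/(2a)
x* = (7.4307 - 2)/(2*2) = 1.3577
f*(7.4307) = (y-b)^2/(4a) = (7.4307 - 2)^2/(4*2)
= 29.4925/8 = 3.6866


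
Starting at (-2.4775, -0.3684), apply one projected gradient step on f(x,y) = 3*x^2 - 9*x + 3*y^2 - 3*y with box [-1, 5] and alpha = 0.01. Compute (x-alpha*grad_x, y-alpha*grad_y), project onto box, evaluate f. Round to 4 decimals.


Step 1: Compute gradient at (-2.4775, -0.3684).
grad_x = 2*3*-2.4775 - 9 = -23.865
grad_y = 2*3*-0.3684 - 3 = -5.2104
Step 2: Gradient step.
x_raw = -2.4775 - 0.01*-23.865 = -2.2389
y_raw = -0.3684 - 0.01*-5.2104 = -0.3163
Step 3: Project onto [-1, 5].
x_proj = clip(-2.2389) = -1.0
y_proj = clip(-0.3163) = -0.3163
Step 4: Evaluate f.
f(-1.0, -0.3163) = 13.249


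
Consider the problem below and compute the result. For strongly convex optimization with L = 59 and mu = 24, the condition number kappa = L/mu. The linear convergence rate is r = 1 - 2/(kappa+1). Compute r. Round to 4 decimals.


Step 1: Compute the condition number.
kappa = L/mu = 59/24 = 2.4583
Step 2: Compute the convergence rate.
r = 1 - 2/(kappa + 1) = 1 - 2*mu/(L + mu) = (L - mu)/(L + mu) = 35/83 = 0.4217


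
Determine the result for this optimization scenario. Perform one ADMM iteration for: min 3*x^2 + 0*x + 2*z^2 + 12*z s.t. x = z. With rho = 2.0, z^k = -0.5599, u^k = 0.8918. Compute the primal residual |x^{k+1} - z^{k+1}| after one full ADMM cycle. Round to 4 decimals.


ADMM iteration with rho = 2.0, z^k = -0.5599, u^k = 0.8918
Step 1: x-update.
Minimize 3*x^2 + 0*x + (2.0/2)*(x + 0.5599 + 0.8918)^2
FOC: (2*3 + 2.0)*x = 0 + 2.0*(-0.5599 - 0.8918)
x^{k+1} = -0.3629
Step 2: z-update.
Minimize 2*z^2 + 12*z + (2.0/2)*(-0.3629 - z + 0.8918)^2
FOC: (2*2 + 2.0)*z = -12 + 2.0*(-0.3629 + 0.8918)
z^{k+1} = -1.8237
Step 3: u-update.
u^{k+1} = 0.8918 - 0.3629 + 1.8237 = 2.3526
Step 4: Primal residual = |-0.3629 + 1.8237| = 1.4608


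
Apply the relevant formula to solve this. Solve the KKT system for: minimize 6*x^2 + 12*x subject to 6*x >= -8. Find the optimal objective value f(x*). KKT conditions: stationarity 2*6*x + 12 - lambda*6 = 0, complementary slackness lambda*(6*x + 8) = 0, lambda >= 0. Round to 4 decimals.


Step 1: Try lambda = 0 (constraint inactive).
Stationarity: 2*6*x + 12 = 0
x* = -12/(2*6) = -1.0
Check constraint: 6*-1.0 = -6.0 >= -8 -- satisfied.
Step 2: Compute optimal value.
f(x*) = 6*(-1.0)^2 + 12*(-1.0) = -6.0


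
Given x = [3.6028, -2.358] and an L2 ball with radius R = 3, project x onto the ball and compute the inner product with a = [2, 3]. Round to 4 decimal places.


Step 1: Compute ||x|| (intermediates to 6 decimals).
||x|| = sqrt(3.6028^2 + (-2.358)^2) = 4.305849
Step 2: Project.
Since ||x|| > R, scale = R/||x|| = 3/4.305849 = 0.696727, proj(x) = scale * x
proj(x) = [2.510168, -1.642882]
Step 3: Dot product.
a^T * proj(x) = 2*2.510168 + 3*(-1.642882) = 0.0917


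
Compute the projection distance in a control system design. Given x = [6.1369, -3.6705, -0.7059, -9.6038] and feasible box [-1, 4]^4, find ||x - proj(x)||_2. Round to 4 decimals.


Project each component onto [-1, 4].
clip(6.1369) = 4.0, clip(-3.6705) = -1.0, clip(-0.7059) = -0.7059, clip(-9.6038) = -1.0
Projection = [4.0, -1.0, -0.7059, -1.0]
Squared diffs: [4.5663, 7.1316, 0.0, 74.0254]
Distance = sqrt(85.7233) = 9.2587


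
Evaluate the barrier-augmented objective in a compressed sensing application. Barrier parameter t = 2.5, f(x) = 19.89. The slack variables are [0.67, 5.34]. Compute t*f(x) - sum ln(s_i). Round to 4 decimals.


Step 1: Compute log-barrier.
ln values: [-0.4005, 1.6752]
phi = -(-0.4005 + 1.6752) = -1.2747
Step 2: Compute augmented objective.
t*f(x) = 2.5*19.89 = 49.725
Total = 49.725 - 1.2747 = 48.4503


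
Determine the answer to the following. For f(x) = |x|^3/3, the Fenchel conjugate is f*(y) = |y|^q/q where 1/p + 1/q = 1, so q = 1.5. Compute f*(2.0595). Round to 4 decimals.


The conjugate exponent q satisfies 1/p + 1/q = 1.
p = 3, so q = 3/(3 - 1) = 1.5
|y|^q = 2.0595^1.5 = 2.9556
f*(2.0595) = 2.9556 / 1.5 = 1.9704


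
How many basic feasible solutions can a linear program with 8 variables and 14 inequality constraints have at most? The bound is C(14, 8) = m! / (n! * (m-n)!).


Each vertex corresponds to some choice of n active constraints out of m, so the number of vertices is at most C(m, n) = m! / (n!(m-n)!).
m = 14, n = 8
Numerator: 14 * 13 * 12 * 11 * 10 * 9 * 8 * 7
Denominator: 8! = 40320
C(14, 8) = 3003


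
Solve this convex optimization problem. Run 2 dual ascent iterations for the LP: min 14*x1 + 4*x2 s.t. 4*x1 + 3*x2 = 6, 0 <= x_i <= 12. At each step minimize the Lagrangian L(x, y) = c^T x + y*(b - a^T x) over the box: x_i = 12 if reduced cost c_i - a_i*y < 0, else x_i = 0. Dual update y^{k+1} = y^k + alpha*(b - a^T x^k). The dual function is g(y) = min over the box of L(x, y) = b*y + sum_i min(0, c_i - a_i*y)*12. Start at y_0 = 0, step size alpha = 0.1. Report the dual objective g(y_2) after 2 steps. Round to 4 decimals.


Dual ascent for LP: min 14*x1 + 4*x2, 4*x1 + 3*x2 = 6, 0 <= x_i <= 12
Step 1: y^k = 0.0, reduced costs: (14.0, 4.0)
  x^k = (0.0, 0.0), subgradient = b - a^T x = 6.0
  y^{k+1} = 0.0 + 0.1*6.0 = 0.6
Step 2: y^k = 0.6, reduced costs: (11.6, 2.2)
  x^k = (0.0, 0.0), subgradient = b - a^T x = 6.0
  y^{k+1} = 0.6 + 0.1*6.0 = 1.2
Dual objective at y_2 = 1.2: reduced costs (9.2, 0.4), box minimizer x = (0.0, 0.0)
g(y_2) = b*y + (c1 - a1*y)*x1 + (c2 - a2*y)*x2 = 6*1.2 + 9.2*0.0 + 0.4*0.0 = 7.2 + 0.0 + 0.0 = 7.2


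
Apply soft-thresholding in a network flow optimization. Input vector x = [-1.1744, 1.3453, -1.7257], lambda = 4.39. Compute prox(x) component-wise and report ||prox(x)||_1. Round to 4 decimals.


Soft-thresholding with lambda = 4.39:
prox(-1.1744) = sign(-1.1744)*max(|-1.1744| - 4.39, 0) = 0.0
prox(1.3453) = sign(1.3453)*max(|1.3453| - 4.39, 0) = 0.0
prox(-1.7257) = sign(-1.7257)*max(|-1.7257| - 4.39, 0) = 0.0
prox(x) = [0.0, 0.0, 0.0]
||prox(x)||_1 = 0.0 + 0.0 + 0.0 = 0.0


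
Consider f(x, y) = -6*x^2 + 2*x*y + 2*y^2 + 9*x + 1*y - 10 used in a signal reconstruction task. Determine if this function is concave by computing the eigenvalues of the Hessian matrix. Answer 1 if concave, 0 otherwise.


The Hessian of f(x,y) = -6*x^2 + 2*x*y + 2*y^2 + 9*x + 1*y - 10 is:
H = [[-12, 2], [2, 4]]
Trace = -12 + 4 = -8
Determinant = -12*4 - (2)^2 = -52
Discriminant = (-8)^2 - 4*-52 = 272.0
Eigenvalues: lambda_1 = -12.2462, lambda_2 = 4.2462
The function is not concave.

0


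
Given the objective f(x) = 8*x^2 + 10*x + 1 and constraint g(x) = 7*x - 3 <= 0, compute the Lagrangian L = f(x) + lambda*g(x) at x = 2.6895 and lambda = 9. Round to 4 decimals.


Step 1: Evaluate f(x).
f(2.6895) = 8*2.6895^2 + 10*2.6895 + 1 = 85.7623
Step 2: Evaluate g(x).
g(2.6895) = 7*2.6895 - 3 = 15.8265
Step 3: Compute Lagrangian.
L = 85.7623 + 9*15.8265 = 228.2008


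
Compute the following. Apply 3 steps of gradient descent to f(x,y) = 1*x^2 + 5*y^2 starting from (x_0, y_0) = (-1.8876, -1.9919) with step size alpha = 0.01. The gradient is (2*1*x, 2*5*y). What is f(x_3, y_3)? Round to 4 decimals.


Gradient descent on f(x,y) = 1*x^2 + 5*y^2.
Starting point: (-1.8876, -1.9919), alpha = 0.01
Step 1: grad_x = 2*1*-1.8876 = -3.7752, grad_y = 2*5*-1.9919 = -19.919
  x_1 = -1.8876 - 0.01*-3.7752 = -1.8498
  y_1 = -1.9919 - 0.01*-19.919 = -1.7927
Step 2: grad_x = 2*1*-1.8498 = -3.6997, grad_y = 2*5*-1.7927 = -17.9271
  x_2 = -1.8498 - 0.01*-3.6997 = -1.8129
  y_2 = -1.7927 - 0.01*-17.9271 = -1.6134
Step 3: grad_x = 2*1*-1.8129 = -3.6257, grad_y = 2*5*-1.6134 = -16.1344
  x_3 = -1.8129 - 0.01*-3.6257 = -1.7766
  y_3 = -1.6134 - 0.01*-16.1344 = -1.4521
f(-1.7766, -1.4521) = 1*(-1.7766)^2 + 5*(-1.4521)^2 = 13.6992


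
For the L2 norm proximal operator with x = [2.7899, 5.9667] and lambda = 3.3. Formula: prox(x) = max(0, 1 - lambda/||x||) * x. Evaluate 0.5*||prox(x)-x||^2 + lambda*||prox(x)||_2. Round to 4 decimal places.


Step 1: Compute ||x||.
||x|| = 6.5867
Step 2: Compute scaling factor.
scale = max(0, 1 - 3.3/6.5867) = 0.499
Step 3: prox(x) = [1.3921, 2.9773]
||prox(x)|| = 3.2867
Step 4: Proximal objective.
0.5*||prox-x||^2 = 5.445
lambda*||prox|| = 10.8461
Total = 16.2912


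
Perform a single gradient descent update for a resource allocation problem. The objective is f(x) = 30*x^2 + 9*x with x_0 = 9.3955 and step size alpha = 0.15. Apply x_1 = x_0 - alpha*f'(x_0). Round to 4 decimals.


We compute the gradient at x_0 and apply the update.
f'(x) = 60*x + 9
f'(9.3955) = 60*9.3955 + 9 = 572.73
x_1 = 9.3955 - 0.15*572.73 = -76.514


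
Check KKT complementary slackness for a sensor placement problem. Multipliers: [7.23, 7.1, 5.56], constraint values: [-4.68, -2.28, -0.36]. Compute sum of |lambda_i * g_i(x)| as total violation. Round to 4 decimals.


KKT complementary slackness check:
lambda_1 * g_1 = 7.23 * -4.68 = -33.8364
lambda_2 * g_2 = 7.1 * -2.28 = -16.188
lambda_3 * g_3 = 5.56 * -0.36 = -2.0016
Total violation = 33.8364 + 16.188 + 2.0016 = 52.026


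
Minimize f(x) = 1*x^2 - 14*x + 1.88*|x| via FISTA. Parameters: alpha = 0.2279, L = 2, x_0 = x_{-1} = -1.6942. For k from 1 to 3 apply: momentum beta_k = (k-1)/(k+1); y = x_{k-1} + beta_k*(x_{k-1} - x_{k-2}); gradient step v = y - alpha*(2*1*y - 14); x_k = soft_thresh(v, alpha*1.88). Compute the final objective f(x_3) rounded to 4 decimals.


FISTA on f(x) = 1*x^2 - 14*x + 1.88*|x|
L = 2, alpha = 0.2279
Iteration 1: beta = 0.0, y = -1.6942 + 0.0*(-1.6942 + 1.6942) = -1.6942
  grad(y) = -17.3884, v = y - alpha*grad = 2.2686
  prox(v) = soft_thresh(2.2686, 0.4285) = 1.8402
Iteration 2: beta = 0.3333, y = 1.8402 + 0.3333*(1.8402 + 1.6942) = 3.0183
  grad(y) = -7.9634, v = y - alpha*grad = 4.8332
  prox(v) = soft_thresh(4.8332, 0.4285) = 4.4047
Iteration 3: beta = 0.5, y = 4.4047 + 0.5*(4.4047 - 1.8402) = 5.687
  grad(y) = -2.6261, v = y - alpha*grad = 6.2854
  prox(v) = soft_thresh(6.2854, 0.4285) = 5.857
f(x_3) = 1*5.857^2 - 14*5.857 + 1.88*|5.857| = -36.6824


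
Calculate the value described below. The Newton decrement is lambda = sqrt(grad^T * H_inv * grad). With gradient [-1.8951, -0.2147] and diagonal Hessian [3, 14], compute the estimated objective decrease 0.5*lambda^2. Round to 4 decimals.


Step 1: H is diagonal, so H^(-1) * g = [-0.6317, -0.0153].
Step 2: g^T H^(-1) g = sum_i g_i^2 / H_ii
  = (-1.8951)^2/3 + (-0.2147)^2/14
  = 1.1971 + 0.0033 = 1.2004
Step 3: Objective decrease = 0.5 * g^T H^(-1) g = 0.6002


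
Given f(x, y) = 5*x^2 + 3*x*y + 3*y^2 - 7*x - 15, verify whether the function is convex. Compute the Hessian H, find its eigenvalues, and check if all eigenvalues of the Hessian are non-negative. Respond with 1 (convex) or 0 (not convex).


The Hessian of f(x,y) = 5*x^2 + 3*x*y + 3*y^2 - 7*x - 15 is:
H = [[10, 3], [3, 6]]
Trace = 10 + 6 = 16
Determinant = 10*6 - (3)^2 = 51
Discriminant = (16)^2 - 4*51 = 52.0
Eigenvalues: lambda_1 = 4.3944, lambda_2 = 11.6056
The function is convex.

1


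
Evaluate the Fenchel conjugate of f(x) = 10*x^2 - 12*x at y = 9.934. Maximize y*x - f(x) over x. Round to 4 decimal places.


f*(y) = sup_x {y*x - a*x^2 - b*x} = sup_x {(y-b)*x - a*x^2}
FOC: (y - b) - 2a*x = 0 => x* = (y - b)/(2a)
x* = (9.934 + 12)/(2*10) = 1.0967
f*(9.934) = (y-b)^2/(4a) = (9.934 + 12)^2/(4*10)
= 481.1004/40 = 12.0275


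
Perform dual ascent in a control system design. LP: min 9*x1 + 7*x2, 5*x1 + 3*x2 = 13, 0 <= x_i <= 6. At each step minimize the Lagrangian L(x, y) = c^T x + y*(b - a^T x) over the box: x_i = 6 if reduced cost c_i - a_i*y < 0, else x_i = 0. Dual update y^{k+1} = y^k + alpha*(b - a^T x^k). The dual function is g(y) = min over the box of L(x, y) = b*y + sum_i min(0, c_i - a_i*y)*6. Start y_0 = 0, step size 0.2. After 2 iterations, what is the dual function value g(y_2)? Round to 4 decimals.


Dual ascent for LP: min 9*x1 + 7*x2, 5*x1 + 3*x2 = 13, 0 <= x_i <= 6
Step 1: y^k = 0.0, reduced costs: (9.0, 7.0)
  x^k = (0.0, 0.0), subgradient = b - a^T x = 13.0
  y^{k+1} = 0.0 + 0.2*13.0 = 2.6
Step 2: y^k = 2.6, reduced costs: (-4.0, -0.8)
  x^k = (6.0, 6.0), subgradient = b - a^T x = -35.0
  y^{k+1} = 2.6 + 0.2*-35.0 = -4.4
Dual objective at y_2 = -4.4: reduced costs (31.0, 20.2), box minimizer x = (0.0, 0.0)
g(y_2) = b*y + (c1 - a1*y)*x1 + (c2 - a2*y)*x2 = 13*(-4.4) + 31.0*0.0 + 20.2*0.0 = -57.2 + 0.0 + 0.0 = -57.2


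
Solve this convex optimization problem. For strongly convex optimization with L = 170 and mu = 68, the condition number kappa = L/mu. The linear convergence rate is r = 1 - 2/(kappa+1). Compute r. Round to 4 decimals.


Step 1: Compute the condition number.
kappa = L/mu = 170/68 = 2.5
Step 2: Compute the convergence rate.
r = 1 - 2/(kappa + 1) = 1 - 2*mu/(L + mu) = (L - mu)/(L + mu) = 102/238 = 0.4286


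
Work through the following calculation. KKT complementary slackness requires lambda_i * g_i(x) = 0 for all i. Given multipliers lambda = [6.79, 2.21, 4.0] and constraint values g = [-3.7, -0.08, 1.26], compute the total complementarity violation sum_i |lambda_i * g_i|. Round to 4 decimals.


KKT complementary slackness check:
lambda_1 * g_1 = 6.79 * -3.7 = -25.123
lambda_2 * g_2 = 2.21 * -0.08 = -0.1768
lambda_3 * g_3 = 4.0 * 1.26 = 5.04
Total violation = 25.123 + 0.1768 + 5.04 = 30.3398


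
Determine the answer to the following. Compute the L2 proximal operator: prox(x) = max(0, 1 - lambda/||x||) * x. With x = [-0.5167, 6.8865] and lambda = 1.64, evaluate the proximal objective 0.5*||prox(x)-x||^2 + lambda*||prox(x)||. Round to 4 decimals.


Step 1: Compute ||x||.
||x|| = 6.9059
Step 2: Compute scaling factor.
scale = max(0, 1 - 1.64/6.9059) = 0.7625
Step 3: prox(x) = [-0.394, 5.2511]
||prox(x)|| = 5.2659
Step 4: Proximal objective.
0.5*||prox-x||^2 = 1.3448
lambda*||prox|| = 8.6361
Total = 9.9808


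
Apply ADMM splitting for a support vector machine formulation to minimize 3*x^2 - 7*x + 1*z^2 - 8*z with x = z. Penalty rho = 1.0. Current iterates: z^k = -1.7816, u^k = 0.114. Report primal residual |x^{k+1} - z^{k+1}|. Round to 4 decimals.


ADMM iteration with rho = 1.0, z^k = -1.7816, u^k = 0.114
Step 1: x-update.
Minimize 3*x^2 - 7*x + (1.0/2)*(x + 1.7816 + 0.114)^2
FOC: (2*3 + 1.0)*x = 7 + 1.0*(-1.7816 - 0.114)
x^{k+1} = 0.7292
Step 2: z-update.
Minimize 1*z^2 - 8*z + (1.0/2)*(0.7292 - z + 0.114)^2
FOC: (2*1 + 1.0)*z = 8 + 1.0*(0.7292 + 0.114)
z^{k+1} = 2.9477
Step 3: u-update.
u^{k+1} = 0.114 + 0.7292 - 2.9477 = -2.1045
Step 4: Primal residual = |0.7292 - 2.9477| = 2.2185


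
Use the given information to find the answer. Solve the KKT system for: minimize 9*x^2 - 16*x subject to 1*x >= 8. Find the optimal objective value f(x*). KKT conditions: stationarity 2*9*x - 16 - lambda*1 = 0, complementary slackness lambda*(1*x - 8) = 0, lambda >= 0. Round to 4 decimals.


Step 1: Try lambda = 0 (constraint inactive).
x_unc = 16/(2*9) = 0.8889
Check: 1*0.8889 = 0.8889 < 8 -- violated!
Step 2: Constraint must be active: 1*x = 8
x* = 8/1 = 8.0
lambda = (2*9*8.0 - 16)/1 = 128.0
Step 3: Compute optimal value.
f(x*) = 9*8.0^2 - 16*8.0 = 448.0


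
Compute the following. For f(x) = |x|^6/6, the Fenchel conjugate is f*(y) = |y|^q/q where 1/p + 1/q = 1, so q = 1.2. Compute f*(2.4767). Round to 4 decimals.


The conjugate exponent q satisfies 1/p + 1/q = 1.
p = 6, so q = 6/(6 - 1) = 1.2
|y|^q = 2.4767^1.2 = 2.9693
f*(2.4767) = 2.9693 / 1.2 = 2.4744


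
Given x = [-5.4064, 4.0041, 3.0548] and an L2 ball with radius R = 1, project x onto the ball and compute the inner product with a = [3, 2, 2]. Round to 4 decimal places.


Step 1: Compute ||x|| (intermediates to 6 decimals).
||x|| = sqrt((-5.4064)^2 + 4.0041^2 + 3.0548^2) = 7.38876
Step 2: Project.
Since ||x|| > R, scale = R/||x|| = 1/7.38876 = 0.135341, proj(x) = scale * x
proj(x) = [-0.731708, 0.541919, 0.41344]
Step 3: Dot product.
a^T * proj(x) = 3*(-0.731708) + 2*0.541919 + 2*0.41344 = -0.2844


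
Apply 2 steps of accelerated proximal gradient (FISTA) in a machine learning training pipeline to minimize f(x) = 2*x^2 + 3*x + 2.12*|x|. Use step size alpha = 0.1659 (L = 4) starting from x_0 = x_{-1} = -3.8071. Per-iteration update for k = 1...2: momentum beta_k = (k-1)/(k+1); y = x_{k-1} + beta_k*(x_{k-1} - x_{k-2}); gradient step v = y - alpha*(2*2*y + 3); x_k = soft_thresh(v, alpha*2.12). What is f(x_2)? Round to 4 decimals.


FISTA on f(x) = 2*x^2 + 3*x + 2.12*|x|
L = 4, alpha = 0.1659
Iteration 1: beta = 0.0, y = -3.8071 + 0.0*(-3.8071 + 3.8071) = -3.8071
  grad(y) = -12.2284, v = y - alpha*grad = -1.7784
  prox(v) = soft_thresh(-1.7784, 0.3517) = -1.4267
Iteration 2: beta = 0.3333, y = -1.4267 + 0.3333*(-1.4267 + 3.8071) = -0.6332
  grad(y) = 0.4671, v = y - alpha*grad = -0.7107
  prox(v) = soft_thresh(-0.7107, 0.3517) = -0.359
f(x_2) = 2*(-0.359)^2 + 3*(-0.359) + 2.12*|-0.359| = -0.0582


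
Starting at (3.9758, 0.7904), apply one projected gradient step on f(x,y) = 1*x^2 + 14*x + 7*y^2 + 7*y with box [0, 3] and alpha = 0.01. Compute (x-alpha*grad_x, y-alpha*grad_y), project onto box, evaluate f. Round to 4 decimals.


Step 1: Compute gradient at (3.9758, 0.7904).
grad_x = 2*1*3.9758 + 14 = 21.9516
grad_y = 2*7*0.7904 + 7 = 18.0656
Step 2: Gradient step.
x_raw = 3.9758 - 0.01*21.9516 = 3.7563
y_raw = 0.7904 - 0.01*18.0656 = 0.6097
Step 3: Project onto [0, 3].
x_proj = clip(3.7563) = 3.0
y_proj = clip(0.6097) = 0.6097
Step 4: Evaluate f.
f(3.0, 0.6097) = 57.8707


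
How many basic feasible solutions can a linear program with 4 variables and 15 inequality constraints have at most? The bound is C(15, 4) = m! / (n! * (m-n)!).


Each vertex corresponds to some choice of n active constraints out of m, so the number of vertices is at most C(m, n) = m! / (n!(m-n)!).
m = 15, n = 4
Numerator: 15 * 14 * 13 * 12
Denominator: 4! = 24
C(15, 4) = 1365


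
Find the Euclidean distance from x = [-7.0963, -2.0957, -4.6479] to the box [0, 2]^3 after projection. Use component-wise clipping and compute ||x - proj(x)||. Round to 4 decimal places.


Project each component onto [0, 2].
clip(-7.0963) = 0.0, clip(-2.0957) = 0.0, clip(-4.6479) = 0.0
Projection = [0.0, 0.0, 0.0]
Squared diffs: [50.3575, 4.392, 21.603]
Distance = sqrt(76.3525) = 8.738


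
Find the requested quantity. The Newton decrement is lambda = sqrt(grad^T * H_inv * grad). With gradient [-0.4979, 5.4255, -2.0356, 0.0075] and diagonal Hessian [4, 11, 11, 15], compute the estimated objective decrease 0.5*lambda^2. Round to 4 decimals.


Step 1: H is diagonal, so H^(-1) * g = [-0.1245, 0.4932, -0.1851, 0.0005].
Step 2: g^T H^(-1) g = sum_i g_i^2 / H_ii
  = (-0.4979)^2/4 + (5.4255)^2/11 + (-2.0356)^2/11 + (0.0075)^2/15
  = 0.062 + 2.676 + 0.3767 + 0.0 = 3.1147
Step 3: Objective decrease = 0.5 * g^T H^(-1) g = 1.5573


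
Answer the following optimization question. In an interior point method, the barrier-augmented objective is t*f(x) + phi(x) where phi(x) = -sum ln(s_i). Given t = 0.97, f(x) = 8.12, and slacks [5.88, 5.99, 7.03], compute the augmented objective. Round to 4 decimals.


Step 1: Compute log-barrier.
ln values: [1.7716, 1.7901, 1.9502]
phi = -(1.7716 + 1.7901 + 1.9502) = -5.5118
Step 2: Compute augmented objective.
t*f(x) = 0.97*8.12 = 7.8764
Total = 7.8764 - 5.5118 = 2.3646


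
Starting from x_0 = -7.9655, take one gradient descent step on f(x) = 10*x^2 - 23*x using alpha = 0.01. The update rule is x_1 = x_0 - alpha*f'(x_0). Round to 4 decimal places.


We compute the gradient at x_0 and apply the update.
f'(x) = 20*x - 23
f'(-7.9655) = 20*-7.9655 - 23 = -182.31
x_1 = -7.9655 - 0.01*-182.31 = -6.1424


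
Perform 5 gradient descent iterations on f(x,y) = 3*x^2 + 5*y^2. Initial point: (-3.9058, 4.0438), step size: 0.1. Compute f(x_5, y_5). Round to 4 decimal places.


Gradient descent on f(x,y) = 3*x^2 + 5*y^2.
Starting point: (-3.9058, 4.0438), alpha = 0.1
Step 1: grad_x = 2*3*-3.9058 = -23.4348, grad_y = 2*5*4.0438 = 40.438
  x_1 = -3.9058 - 0.1*-23.4348 = -1.5623
  y_1 = 4.0438 - 0.1*40.438 = 0.0
Step 2: grad_x = 2*3*-1.5623 = -9.3739, grad_y = 2*5*0.0 = 0.0
  x_2 = -1.5623 - 0.1*-9.3739 = -0.6249
  y_2 = 0.0 - 0.1*0.0 = 0.0
Step 3: grad_x = 2*3*-0.6249 = -3.7496, grad_y = 2*5*0.0 = 0.0
  x_3 = -0.6249 - 0.1*-3.7496 = -0.25
  y_3 = 0.0 - 0.1*0.0 = 0.0
Step 4: grad_x = 2*3*-0.25 = -1.4998, grad_y = 2*5*0.0 = 0.0
  x_4 = -0.25 - 0.1*-1.4998 = -0.1
  y_4 = 0.0 - 0.1*0.0 = 0.0
Step 5: grad_x = 2*3*-0.1 = -0.5999, grad_y = 2*5*0.0 = 0.0
  x_5 = -0.1 - 0.1*-0.5999 = -0.04
  y_5 = 0.0 - 0.1*0.0 = 0.0
f(-0.04, 0.0) = 3*(-0.04)^2 + 5*0.0^2 = 0.0048


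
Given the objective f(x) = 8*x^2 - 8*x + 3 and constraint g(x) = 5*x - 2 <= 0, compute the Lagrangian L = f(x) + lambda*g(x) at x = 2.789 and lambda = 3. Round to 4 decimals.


Step 1: Evaluate f(x).
f(2.789) = 8*2.789^2 - 8*2.789 + 3 = 42.9162
Step 2: Evaluate g(x).
g(2.789) = 5*2.789 - 2 = 11.945
Step 3: Compute Lagrangian.
L = 42.9162 + 3*11.945 = 78.7512


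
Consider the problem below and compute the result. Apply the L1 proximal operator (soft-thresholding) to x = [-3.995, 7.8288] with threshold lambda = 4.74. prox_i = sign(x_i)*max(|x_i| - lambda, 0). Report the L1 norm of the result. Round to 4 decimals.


Soft-thresholding with lambda = 4.74:
prox(-3.995) = sign(-3.995)*max(|-3.995| - 4.74, 0) = 0.0
prox(7.8288) = sign(7.8288)*max(|7.8288| - 4.74, 0) = 3.0888
prox(x) = [0.0, 3.0888]
||prox(x)||_1 = 0.0 + 3.0888 = 3.0888


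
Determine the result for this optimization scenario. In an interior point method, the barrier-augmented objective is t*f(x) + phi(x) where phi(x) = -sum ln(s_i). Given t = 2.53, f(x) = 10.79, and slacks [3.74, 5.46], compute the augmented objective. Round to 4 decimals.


Step 1: Compute log-barrier.
ln values: [1.3191, 1.6974]
phi = -(1.3191 + 1.6974) = -3.0165
Step 2: Compute augmented objective.
t*f(x) = 2.53*10.79 = 27.2987
Total = 27.2987 - 3.0165 = 24.2822


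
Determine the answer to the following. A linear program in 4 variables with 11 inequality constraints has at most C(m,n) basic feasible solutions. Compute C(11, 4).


Each vertex corresponds to some choice of n active constraints out of m, so the number of vertices is at most C(m, n) = m! / (n!(m-n)!).
m = 11, n = 4
Numerator: 11 * 10 * 9 * 8
Denominator: 4! = 24
C(11, 4) = 330


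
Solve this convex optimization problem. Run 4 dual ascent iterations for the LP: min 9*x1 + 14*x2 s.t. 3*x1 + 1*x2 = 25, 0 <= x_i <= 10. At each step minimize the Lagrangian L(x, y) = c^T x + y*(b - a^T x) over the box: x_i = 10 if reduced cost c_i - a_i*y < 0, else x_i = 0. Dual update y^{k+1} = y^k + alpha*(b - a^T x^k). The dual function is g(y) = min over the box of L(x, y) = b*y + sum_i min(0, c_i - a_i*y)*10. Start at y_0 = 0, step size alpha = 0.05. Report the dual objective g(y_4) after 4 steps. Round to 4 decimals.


Dual ascent for LP: min 9*x1 + 14*x2, 3*x1 + 1*x2 = 25, 0 <= x_i <= 10
Step 1: y^k = 0.0, reduced costs: (9.0, 14.0)
  x^k = (0.0, 0.0), subgradient = b - a^T x = 25.0
  y^{k+1} = 0.0 + 0.05*25.0 = 1.25
Step 2: y^k = 1.25, reduced costs: (5.25, 12.75)
  x^k = (0.0, 0.0), subgradient = b - a^T x = 25.0
  y^{k+1} = 1.25 + 0.05*25.0 = 2.5
Step 3: y^k = 2.5, reduced costs: (1.5, 11.5)
  x^k = (0.0, 0.0), subgradient = b - a^T x = 25.0
  y^{k+1} = 2.5 + 0.05*25.0 = 3.75
Step 4: y^k = 3.75, reduced costs: (-2.25, 10.25)
  x^k = (10.0, 0.0), subgradient = b - a^T x = -5.0
  y^{k+1} = 3.75 + 0.05*-5.0 = 3.5
Dual objective at y_4 = 3.5: reduced costs (-1.5, 10.5), box minimizer x = (10.0, 0.0)
g(y_4) = b*y + (c1 - a1*y)*x1 + (c2 - a2*y)*x2 = 25*3.5 + (-1.5)*10.0 + 10.5*0.0 = 87.5 - 15.0 + 0.0 = 72.5


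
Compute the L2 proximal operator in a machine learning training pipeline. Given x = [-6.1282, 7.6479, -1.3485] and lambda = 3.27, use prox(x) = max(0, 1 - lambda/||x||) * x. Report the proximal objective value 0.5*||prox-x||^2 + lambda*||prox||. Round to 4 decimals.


Step 1: Compute ||x||.
||x|| = 9.8926
Step 2: Compute scaling factor.
scale = max(0, 1 - 3.27/9.8926) = 0.6695
Step 3: prox(x) = [-4.1025, 5.1199, -0.9028]
||prox(x)|| = 6.6226
Step 4: Proximal objective.
0.5*||prox-x||^2 = 5.3465
lambda*||prox|| = 21.6559
Total = 27.0024


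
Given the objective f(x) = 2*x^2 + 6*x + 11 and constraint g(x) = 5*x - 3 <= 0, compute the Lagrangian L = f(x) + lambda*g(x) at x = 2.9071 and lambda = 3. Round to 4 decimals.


Step 1: Evaluate f(x).
f(2.9071) = 2*2.9071^2 + 6*2.9071 + 11 = 45.3451
Step 2: Evaluate g(x).
g(2.9071) = 5*2.9071 - 3 = 11.5355
Step 3: Compute Lagrangian.
L = 45.3451 + 3*11.5355 = 79.9516


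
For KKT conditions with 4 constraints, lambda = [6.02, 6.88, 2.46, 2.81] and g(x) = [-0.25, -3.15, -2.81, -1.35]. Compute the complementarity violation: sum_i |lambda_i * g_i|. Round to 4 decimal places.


KKT complementary slackness check:
lambda_1 * g_1 = 6.02 * -0.25 = -1.505
lambda_2 * g_2 = 6.88 * -3.15 = -21.672
lambda_3 * g_3 = 2.46 * -2.81 = -6.9126
lambda_4 * g_4 = 2.81 * -1.35 = -3.7935
Total violation = 1.505 + 21.672 + 6.9126 + 3.7935 = 33.8831


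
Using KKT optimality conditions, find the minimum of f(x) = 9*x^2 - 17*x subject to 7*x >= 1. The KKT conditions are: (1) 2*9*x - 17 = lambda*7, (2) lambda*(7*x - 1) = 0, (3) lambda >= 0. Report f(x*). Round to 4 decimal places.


Step 1: Try lambda = 0 (constraint inactive).
Stationarity: 2*9*x - 17 = 0
x* = 17/(2*9) = 17/18 = 0.9444 (rounded; the exact value 17/18 is used below)
Check constraint: 7*0.9444 = 6.6108 >= 1 -- satisfied.
Step 2: Compute optimal value.
f(x*) = 9*(17/18)^2 - 17*(17/18) = -8.0278


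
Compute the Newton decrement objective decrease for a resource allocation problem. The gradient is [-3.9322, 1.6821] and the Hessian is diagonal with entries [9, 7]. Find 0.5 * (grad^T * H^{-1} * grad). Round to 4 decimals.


Step 1: H is diagonal, so H^(-1) * g = [-0.4369, 0.2403].
Step 2: g^T H^(-1) g = sum_i g_i^2 / H_ii
  = (-3.9322)^2/9 + (1.6821)^2/7
  = 1.718 + 0.4042 = 2.1222
Step 3: Objective decrease = 0.5 * g^T H^(-1) g = 1.0611


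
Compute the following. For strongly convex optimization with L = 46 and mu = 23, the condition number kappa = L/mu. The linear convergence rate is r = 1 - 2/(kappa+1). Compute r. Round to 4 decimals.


Step 1: Compute the condition number.
kappa = L/mu = 46/23 = 2.0
Step 2: Compute the convergence rate.
r = 1 - 2/(kappa + 1) = 1 - 2*mu/(L + mu) = (L - mu)/(L + mu) = 23/69 = 0.3333


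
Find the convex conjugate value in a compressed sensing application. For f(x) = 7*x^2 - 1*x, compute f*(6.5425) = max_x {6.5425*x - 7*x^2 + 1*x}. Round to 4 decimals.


f*(y) = sup_x {y*x - a*x^2 - b*x} = sup_x {(y-b)*x - a*x^2}
FOC: (y - b) - 2a*x = 0 => x* = (y - b)/(2a)
x* = (6.5425 + 1)/(2*7) = 0.5388
f*(6.5425) = (y-b)^2/(4a) = (6.5425 + 1)^2/(4*7)
= 56.8893/28 = 2.0318


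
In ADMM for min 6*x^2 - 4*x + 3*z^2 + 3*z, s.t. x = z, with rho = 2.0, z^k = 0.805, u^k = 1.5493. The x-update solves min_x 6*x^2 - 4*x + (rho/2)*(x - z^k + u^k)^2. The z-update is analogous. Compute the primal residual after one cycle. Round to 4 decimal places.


ADMM iteration with rho = 2.0, z^k = 0.805, u^k = 1.5493
Step 1: x-update.
Minimize 6*x^2 - 4*x + (2.0/2)*(x - 0.805 + 1.5493)^2
FOC: (2*6 + 2.0)*x = 4 + 2.0*(0.805 - 1.5493)
x^{k+1} = 0.1794
Step 2: z-update.
Minimize 3*z^2 + 3*z + (2.0/2)*(0.1794 - z + 1.5493)^2
FOC: (2*3 + 2.0)*z = -3 + 2.0*(0.1794 + 1.5493)
z^{k+1} = 0.0572
Step 3: u-update.
u^{k+1} = 1.5493 + 0.1794 - 0.0572 = 1.6715
Step 4: Primal residual = |0.1794 - 0.0572| = 0.1222


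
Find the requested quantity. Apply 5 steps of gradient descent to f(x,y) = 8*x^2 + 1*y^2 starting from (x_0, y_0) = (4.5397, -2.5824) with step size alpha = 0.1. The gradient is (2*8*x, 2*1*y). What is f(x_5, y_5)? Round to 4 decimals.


Gradient descent on f(x,y) = 8*x^2 + 1*y^2.
Starting point: (4.5397, -2.5824), alpha = 0.1
Step 1: grad_x = 2*8*4.5397 = 72.6352, grad_y = 2*1*-2.5824 = -5.1648
  x_1 = 4.5397 - 0.1*72.6352 = -2.7238
  y_1 = -2.5824 - 0.1*-5.1648 = -2.0659
Step 2: grad_x = 2*8*-2.7238 = -43.5811, grad_y = 2*1*-2.0659 = -4.1318
  x_2 = -2.7238 - 0.1*-43.5811 = 1.6343
  y_2 = -2.0659 - 0.1*-4.1318 = -1.6527
Step 3: grad_x = 2*8*1.6343 = 26.1487, grad_y = 2*1*-1.6527 = -3.3055
  x_3 = 1.6343 - 0.1*26.1487 = -0.9806
  y_3 = -1.6527 - 0.1*-3.3055 = -1.3222
Step 4: grad_x = 2*8*-0.9806 = -15.6892, grad_y = 2*1*-1.3222 = -2.6444
  x_4 = -0.9806 - 0.1*-15.6892 = 0.5883
  y_4 = -1.3222 - 0.1*-2.6444 = -1.0578
Step 5: grad_x = 2*8*0.5883 = 9.4135, grad_y = 2*1*-1.0578 = -2.1155
  x_5 = 0.5883 - 0.1*9.4135 = -0.353
  y_5 = -1.0578 - 0.1*-2.1155 = -0.8462
f(-0.353, -0.8462) = 8*(-0.353)^2 + 1*(-0.8462)^2 = 1.713


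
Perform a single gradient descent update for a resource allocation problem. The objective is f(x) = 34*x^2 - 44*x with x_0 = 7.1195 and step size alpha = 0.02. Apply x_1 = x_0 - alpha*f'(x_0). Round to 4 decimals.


We compute the gradient at x_0 and apply the update.
f'(x) = 68*x - 44
f'(7.1195) = 68*7.1195 - 44 = 440.126
x_1 = 7.1195 - 0.02*440.126 = -1.683


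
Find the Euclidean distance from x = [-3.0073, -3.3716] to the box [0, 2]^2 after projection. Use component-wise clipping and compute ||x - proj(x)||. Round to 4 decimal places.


Project each component onto [0, 2].
clip(-3.0073) = 0.0, clip(-3.3716) = 0.0
Projection = [0.0, 0.0]
Squared diffs: [9.0439, 11.3677]
Distance = sqrt(20.4116) = 4.5179
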